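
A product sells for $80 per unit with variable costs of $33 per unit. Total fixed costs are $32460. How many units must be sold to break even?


Formula: BEQ = Fixed Costs / (Price - Variable Cost)
Contribution margin = $80 - $33 = $47/unit
BEQ = ceil($32460 / $47/unit) = ceil(690.64) = 691 units

691 units


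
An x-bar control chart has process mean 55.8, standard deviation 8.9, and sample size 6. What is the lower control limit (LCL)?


LCL = 55.8 - 3 * 8.9 / sqrt(6)

44.9


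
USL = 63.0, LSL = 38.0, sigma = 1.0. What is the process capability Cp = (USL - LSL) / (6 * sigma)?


Cp = (63.0 - 38.0) / (6 * 1.0)

4.17


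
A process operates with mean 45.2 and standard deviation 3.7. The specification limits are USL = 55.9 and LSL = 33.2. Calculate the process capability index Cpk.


Cpu = (55.9 - 45.2) / (3 * 3.7) = 0.96
Cpl = (45.2 - 33.2) / (3 * 3.7) = 1.08
Cpk = min(0.96, 1.08) = 0.96

0.96


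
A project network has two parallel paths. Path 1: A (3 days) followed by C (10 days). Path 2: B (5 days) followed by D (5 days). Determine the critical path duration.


Path 1 = 3 + 10 = 13 days
Path 2 = 5 + 5 = 10 days
Duration = max(13, 10) = 13 days

13 days


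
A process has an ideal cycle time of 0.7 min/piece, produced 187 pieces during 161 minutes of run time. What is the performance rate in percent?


Formula: Performance = (Ideal CT * Total Count) / Run Time * 100
Ideal output time = 0.7 * 187 = 130.9 min
Performance = 130.9 / 161 * 100 = 81.3%

81.3%


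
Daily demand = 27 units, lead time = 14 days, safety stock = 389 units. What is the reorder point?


Formula: ROP = (Daily Demand * Lead Time) + Safety Stock
Demand during lead time = 27 * 14 = 378 units
ROP = 378 + 389 = 767 units

767 units


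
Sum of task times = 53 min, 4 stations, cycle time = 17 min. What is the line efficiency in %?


Formula: Efficiency = Sum of Task Times / (N_stations * CT) * 100
Total station capacity = 4 stations * 17 min = 68 min
Efficiency = 53 / 68 * 100 = 77.9%

77.9%


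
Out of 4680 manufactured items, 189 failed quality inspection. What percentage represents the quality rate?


Formula: Quality Rate = Good Pieces / Total Pieces * 100
Good pieces = 4680 - 189 = 4491
QR = 4491 / 4680 * 100 = 96.0%

96.0%


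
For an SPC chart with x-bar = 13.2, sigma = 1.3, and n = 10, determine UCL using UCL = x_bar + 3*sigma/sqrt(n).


UCL = 13.2 + 3 * 1.3 / sqrt(10)

14.43


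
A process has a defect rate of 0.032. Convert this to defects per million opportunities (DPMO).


DPMO = defect_rate * 1000000 = 0.032 * 1000000

32000


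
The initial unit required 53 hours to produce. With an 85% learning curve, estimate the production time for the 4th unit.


Formula: T_n = T_1 * (learning_rate)^(log2(n)) where learning_rate = rate/100
Doublings = log2(4) = 2
T_n = 53 * 0.85^2
T_n = 53 * 0.7225 = 38.3 hours

38.3 hours


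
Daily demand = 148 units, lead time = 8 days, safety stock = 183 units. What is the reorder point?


Formula: ROP = (Daily Demand * Lead Time) + Safety Stock
Demand during lead time = 148 * 8 = 1184 units
ROP = 1184 + 183 = 1367 units

1367 units


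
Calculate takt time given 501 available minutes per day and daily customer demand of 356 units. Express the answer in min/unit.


Formula: Takt Time = Available Production Time / Customer Demand
Takt = 501 min/day / 356 units/day
Takt = 1.41 min/unit

1.41 min/unit


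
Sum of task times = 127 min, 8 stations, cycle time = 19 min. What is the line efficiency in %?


Formula: Efficiency = Sum of Task Times / (N_stations * CT) * 100
Total station capacity = 8 stations * 19 min = 152 min
Efficiency = 127 / 152 * 100 = 83.6%

83.6%


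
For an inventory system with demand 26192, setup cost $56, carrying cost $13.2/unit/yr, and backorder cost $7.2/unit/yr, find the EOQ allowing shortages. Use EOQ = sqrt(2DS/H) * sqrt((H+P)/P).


Formula: EOQ* = sqrt(2DS/H) * sqrt((H+P)/P)
Base EOQ = sqrt(2*26192*56/13.2) = 471.42 units
Correction = sqrt((13.2+7.2)/7.2) = 1.68325
EOQ* = 471.42 * 1.68325 = 793.5 units

793.5 units


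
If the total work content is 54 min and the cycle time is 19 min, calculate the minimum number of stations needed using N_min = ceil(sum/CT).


Formula: N_min = ceil(Sum of Task Times / Cycle Time)
N_min = ceil(54 min / 19 min) = ceil(2.8421)
N_min = 3 stations

3


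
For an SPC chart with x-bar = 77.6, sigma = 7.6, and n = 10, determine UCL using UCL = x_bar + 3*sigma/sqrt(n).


UCL = 77.6 + 3 * 7.6 / sqrt(10)

84.81


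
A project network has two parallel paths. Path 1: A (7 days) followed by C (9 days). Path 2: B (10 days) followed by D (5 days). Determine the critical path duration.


Path 1 = 7 + 9 = 16 days
Path 2 = 10 + 5 = 15 days
Duration = max(16, 15) = 16 days

16 days


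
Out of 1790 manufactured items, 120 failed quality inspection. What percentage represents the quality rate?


Formula: Quality Rate = Good Pieces / Total Pieces * 100
Good pieces = 1790 - 120 = 1670
QR = 1670 / 1790 * 100 = 93.3%

93.3%


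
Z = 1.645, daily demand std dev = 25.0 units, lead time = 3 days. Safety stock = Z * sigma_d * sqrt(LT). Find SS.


Formula: SS = z * sigma_d * sqrt(LT)
sqrt(LT) = sqrt(3) = 1.7321
SS = 1.645 * 25.0 * 1.7321
SS = 71.2 units

71.2 units


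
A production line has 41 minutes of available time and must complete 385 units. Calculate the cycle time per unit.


Formula: CT = Available Time / Number of Units
CT = 41 min / 385 units
CT = 0.11 min/unit

0.11 min/unit


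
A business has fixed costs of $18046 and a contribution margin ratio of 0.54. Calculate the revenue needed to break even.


Formula: BER = Fixed Costs / Contribution Margin Ratio
BER = $18046 / 0.54
BER = $33418.52 (to the nearest cent)

$33418.52


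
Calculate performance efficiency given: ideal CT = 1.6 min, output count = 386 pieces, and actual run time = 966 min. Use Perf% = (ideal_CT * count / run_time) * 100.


Formula: Performance = (Ideal CT * Total Count) / Run Time * 100
Ideal output time = 1.6 * 386 = 617.6 min
Performance = 617.6 / 966 * 100 = 63.9%

63.9%


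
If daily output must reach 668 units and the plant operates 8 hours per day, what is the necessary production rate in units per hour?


Formula: Production Rate = Daily Demand / Available Hours
Rate = 668 units/day / 8 hours/day
Rate = 83.5 units/hour

83.5 units/hour


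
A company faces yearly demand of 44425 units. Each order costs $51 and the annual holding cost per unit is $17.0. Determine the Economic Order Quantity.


Formula: EOQ = sqrt(2 * D * S / H)
Numerator: 2 * 44425 * 51 = 4531350
2DS/H = 4531350 / 17.0 = 266550.0
EOQ = sqrt(266550.0) = 516.3 units

516.3 units


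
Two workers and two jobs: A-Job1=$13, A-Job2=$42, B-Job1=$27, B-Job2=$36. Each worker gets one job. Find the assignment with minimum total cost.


Option 1: A->1 + B->2 = $13 + $36 = $49
Option 2: A->2 + B->1 = $42 + $27 = $69
Min cost = min($49, $69) = $49

$49


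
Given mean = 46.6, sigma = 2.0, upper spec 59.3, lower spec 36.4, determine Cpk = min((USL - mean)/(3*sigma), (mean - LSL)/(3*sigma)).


Cpu = (59.3 - 46.6) / (3 * 2.0) = 2.12
Cpl = (46.6 - 36.4) / (3 * 2.0) = 1.7
Cpk = min(2.12, 1.7) = 1.7

1.7


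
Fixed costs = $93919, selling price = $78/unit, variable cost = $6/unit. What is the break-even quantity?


Formula: BEQ = Fixed Costs / (Price - Variable Cost)
Contribution margin = $78 - $6 = $72/unit
BEQ = ceil($93919 / $72/unit) = ceil(1304.43) = 1305 units

1305 units


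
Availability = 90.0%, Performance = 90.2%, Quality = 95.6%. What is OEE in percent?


Formula: OEE = Availability * Performance * Quality / 10000
A * P = 90.0% * 90.2% / 100 = 81.18%
OEE = 81.18% * 95.6% / 100 = 77.6%

77.6%


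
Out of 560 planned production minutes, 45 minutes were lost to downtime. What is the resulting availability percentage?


Formula: Availability = (Planned Time - Downtime) / Planned Time * 100
Uptime = 560 - 45 = 515 min
Availability = 515 / 560 * 100 = 92.0%

92.0%


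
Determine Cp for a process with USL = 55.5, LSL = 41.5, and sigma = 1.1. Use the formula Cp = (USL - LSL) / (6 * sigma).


Cp = (55.5 - 41.5) / (6 * 1.1)

2.12


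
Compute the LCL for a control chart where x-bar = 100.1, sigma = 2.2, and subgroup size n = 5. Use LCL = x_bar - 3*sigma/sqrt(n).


LCL = 100.1 - 3 * 2.2 / sqrt(5)

97.15


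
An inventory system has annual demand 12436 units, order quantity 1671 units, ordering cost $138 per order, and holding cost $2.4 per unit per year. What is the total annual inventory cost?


TC = 12436/1671 * 138 + 1671/2 * 2.4

$3032.23


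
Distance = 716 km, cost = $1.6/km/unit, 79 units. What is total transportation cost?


TC = dist * cost * units = 716 * 1.6 * 79 = $90502.40

$90502.40


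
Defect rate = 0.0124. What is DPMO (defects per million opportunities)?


DPMO = defect_rate * 1000000 = 0.0124 * 1000000

12400


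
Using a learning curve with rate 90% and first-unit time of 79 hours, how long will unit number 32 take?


Formula: T_n = T_1 * (learning_rate)^(log2(n)) where learning_rate = rate/100
Doublings = log2(32) = 5
T_n = 79 * 0.9^5
T_n = 79 * 0.5905 = 46.6 hours

46.6 hours


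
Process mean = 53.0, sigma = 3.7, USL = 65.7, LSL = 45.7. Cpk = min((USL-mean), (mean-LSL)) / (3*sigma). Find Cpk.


Cpu = (65.7 - 53.0) / (3 * 3.7) = 1.14
Cpl = (53.0 - 45.7) / (3 * 3.7) = 0.66
Cpk = min(1.14, 0.66) = 0.66

0.66


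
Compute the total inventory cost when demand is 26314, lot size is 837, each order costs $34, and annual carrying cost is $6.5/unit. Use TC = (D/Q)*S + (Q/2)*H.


TC = 26314/837 * 34 + 837/2 * 6.5

$3789.16


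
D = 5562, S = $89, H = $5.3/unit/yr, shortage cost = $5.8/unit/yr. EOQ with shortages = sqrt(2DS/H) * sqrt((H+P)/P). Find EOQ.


Formula: EOQ* = sqrt(2DS/H) * sqrt((H+P)/P)
Base EOQ = sqrt(2*5562*89/5.3) = 432.2 units
Correction = sqrt((5.3+5.8)/5.8) = 1.3834
EOQ* = 432.2 * 1.3834 = 597.9 units

597.9 units


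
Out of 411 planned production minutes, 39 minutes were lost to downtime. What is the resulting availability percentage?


Formula: Availability = (Planned Time - Downtime) / Planned Time * 100
Uptime = 411 - 39 = 372 min
Availability = 372 / 411 * 100 = 90.5%

90.5%


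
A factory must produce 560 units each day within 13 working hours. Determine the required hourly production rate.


Formula: Production Rate = Daily Demand / Available Hours
Rate = 560 units/day / 13 hours/day
Rate = 43.1 units/hour

43.1 units/hour


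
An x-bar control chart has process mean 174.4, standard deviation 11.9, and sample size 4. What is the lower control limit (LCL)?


LCL = 174.4 - 3 * 11.9 / sqrt(4)

156.55


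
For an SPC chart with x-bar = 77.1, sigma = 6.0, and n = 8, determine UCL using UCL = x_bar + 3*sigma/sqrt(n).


UCL = 77.1 + 3 * 6.0 / sqrt(8)

83.46


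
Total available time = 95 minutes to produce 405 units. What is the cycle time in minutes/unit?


Formula: CT = Available Time / Number of Units
CT = 95 min / 405 units
CT = 0.23 min/unit

0.23 min/unit


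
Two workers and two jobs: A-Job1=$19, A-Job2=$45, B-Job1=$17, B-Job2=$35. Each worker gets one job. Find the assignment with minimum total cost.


Option 1: A->1 + B->2 = $19 + $35 = $54
Option 2: A->2 + B->1 = $45 + $17 = $62
Min cost = min($54, $62) = $54

$54


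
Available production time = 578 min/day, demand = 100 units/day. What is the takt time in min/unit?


Formula: Takt Time = Available Production Time / Customer Demand
Takt = 578 min/day / 100 units/day
Takt = 5.78 min/unit

5.78 min/unit


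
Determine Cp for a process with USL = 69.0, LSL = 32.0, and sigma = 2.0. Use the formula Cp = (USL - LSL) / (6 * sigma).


Cp = (69.0 - 32.0) / (6 * 2.0)

3.08


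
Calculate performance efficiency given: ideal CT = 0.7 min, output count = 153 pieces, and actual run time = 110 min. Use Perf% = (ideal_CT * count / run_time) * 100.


Formula: Performance = (Ideal CT * Total Count) / Run Time * 100
Ideal output time = 0.7 * 153 = 107.1 min
Performance = 107.1 / 110 * 100 = 97.4%

97.4%


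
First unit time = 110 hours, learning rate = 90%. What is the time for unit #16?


Formula: T_n = T_1 * (learning_rate)^(log2(n)) where learning_rate = rate/100
Doublings = log2(16) = 4
T_n = 110 * 0.9^4
T_n = 110 * 0.6561 = 72.2 hours

72.2 hours


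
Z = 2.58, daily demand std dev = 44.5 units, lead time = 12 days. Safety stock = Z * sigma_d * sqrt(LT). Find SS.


Formula: SS = z * sigma_d * sqrt(LT)
sqrt(LT) = sqrt(12) = 3.4641
SS = 2.58 * 44.5 * 3.4641
SS = 397.7 units

397.7 units


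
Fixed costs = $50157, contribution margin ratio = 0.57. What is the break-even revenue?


Formula: BER = Fixed Costs / Contribution Margin Ratio
BER = $50157 / 0.57
BER = $87994.74 (to the nearest cent)

$87994.74


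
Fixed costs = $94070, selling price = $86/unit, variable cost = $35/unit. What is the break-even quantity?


Formula: BEQ = Fixed Costs / (Price - Variable Cost)
Contribution margin = $86 - $35 = $51/unit
BEQ = ceil($94070 / $51/unit) = ceil(1844.51) = 1845 units

1845 units


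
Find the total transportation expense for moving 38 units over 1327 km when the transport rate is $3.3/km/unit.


TC = dist * cost * units = 1327 * 3.3 * 38 = $166405.80

$166405.80


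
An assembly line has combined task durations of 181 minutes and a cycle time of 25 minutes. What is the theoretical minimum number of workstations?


Formula: N_min = ceil(Sum of Task Times / Cycle Time)
N_min = ceil(181 min / 25 min) = ceil(7.24)
N_min = 8 stations

8


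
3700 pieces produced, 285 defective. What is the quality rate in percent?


Formula: Quality Rate = Good Pieces / Total Pieces * 100
Good pieces = 3700 - 285 = 3415
QR = 3415 / 3700 * 100 = 92.3%

92.3%


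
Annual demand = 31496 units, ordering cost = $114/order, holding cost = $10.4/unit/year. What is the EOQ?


Formula: EOQ = sqrt(2 * D * S / H)
Numerator: 2 * 31496 * 114 = 7181088
2DS/H = 7181088 / 10.4 = 690489.2
EOQ = sqrt(690489.2) = 831.0 units

831.0 units


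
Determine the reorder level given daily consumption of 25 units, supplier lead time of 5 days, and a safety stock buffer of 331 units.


Formula: ROP = (Daily Demand * Lead Time) + Safety Stock
Demand during lead time = 25 * 5 = 125 units
ROP = 125 + 331 = 456 units

456 units


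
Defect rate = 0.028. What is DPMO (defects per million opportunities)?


DPMO = defect_rate * 1000000 = 0.028 * 1000000

28000


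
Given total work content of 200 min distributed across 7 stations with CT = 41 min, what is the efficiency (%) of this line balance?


Formula: Efficiency = Sum of Task Times / (N_stations * CT) * 100
Total station capacity = 7 stations * 41 min = 287 min
Efficiency = 200 / 287 * 100 = 69.7%

69.7%


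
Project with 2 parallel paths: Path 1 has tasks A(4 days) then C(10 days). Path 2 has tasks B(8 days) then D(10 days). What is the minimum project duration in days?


Path 1 = 4 + 10 = 14 days
Path 2 = 8 + 10 = 18 days
Duration = max(14, 18) = 18 days

18 days


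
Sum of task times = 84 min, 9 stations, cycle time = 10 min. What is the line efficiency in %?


Formula: Efficiency = Sum of Task Times / (N_stations * CT) * 100
Total station capacity = 9 stations * 10 min = 90 min
Efficiency = 84 / 90 * 100 = 93.3%

93.3%


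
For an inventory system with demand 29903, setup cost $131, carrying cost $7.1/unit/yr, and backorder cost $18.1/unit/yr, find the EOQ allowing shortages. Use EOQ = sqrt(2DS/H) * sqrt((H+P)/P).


Formula: EOQ* = sqrt(2DS/H) * sqrt((H+P)/P)
Base EOQ = sqrt(2*29903*131/7.1) = 1050.46 units
Correction = sqrt((7.1+18.1)/18.1) = 1.17994
EOQ* = 1050.46 * 1.17994 = 1239.5 units

1239.5 units


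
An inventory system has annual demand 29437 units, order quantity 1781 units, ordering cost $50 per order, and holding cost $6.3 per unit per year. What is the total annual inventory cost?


TC = 29437/1781 * 50 + 1781/2 * 6.3

$6436.57


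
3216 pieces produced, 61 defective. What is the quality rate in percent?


Formula: Quality Rate = Good Pieces / Total Pieces * 100
Good pieces = 3216 - 61 = 3155
QR = 3155 / 3216 * 100 = 98.1%

98.1%


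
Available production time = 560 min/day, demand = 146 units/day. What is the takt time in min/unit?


Formula: Takt Time = Available Production Time / Customer Demand
Takt = 560 min/day / 146 units/day
Takt = 3.84 min/unit

3.84 min/unit


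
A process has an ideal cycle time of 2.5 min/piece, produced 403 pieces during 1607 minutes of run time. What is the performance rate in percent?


Formula: Performance = (Ideal CT * Total Count) / Run Time * 100
Ideal output time = 2.5 * 403 = 1007.5 min
Performance = 1007.5 / 1607 * 100 = 62.7%

62.7%


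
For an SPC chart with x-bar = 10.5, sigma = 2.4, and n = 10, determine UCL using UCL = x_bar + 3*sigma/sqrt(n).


UCL = 10.5 + 3 * 2.4 / sqrt(10)

12.78


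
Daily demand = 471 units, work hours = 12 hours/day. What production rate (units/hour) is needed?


Formula: Production Rate = Daily Demand / Available Hours
Rate = 471 units/day / 12 hours/day
Rate = 39.3 units/hour

39.3 units/hour


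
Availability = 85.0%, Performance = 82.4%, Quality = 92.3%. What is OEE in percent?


Formula: OEE = Availability * Performance * Quality / 10000
A * P = 85.0% * 82.4% / 100 = 70.04%
OEE = 70.04% * 92.3% / 100 = 64.6%

64.6%


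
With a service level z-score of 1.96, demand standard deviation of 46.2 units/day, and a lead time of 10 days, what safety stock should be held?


Formula: SS = z * sigma_d * sqrt(LT)
sqrt(LT) = sqrt(10) = 3.1623
SS = 1.96 * 46.2 * 3.1623
SS = 286.4 units

286.4 units


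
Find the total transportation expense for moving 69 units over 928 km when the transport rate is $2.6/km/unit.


TC = dist * cost * units = 928 * 2.6 * 69 = $166483.20

$166483.20


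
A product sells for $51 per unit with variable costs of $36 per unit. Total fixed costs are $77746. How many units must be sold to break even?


Formula: BEQ = Fixed Costs / (Price - Variable Cost)
Contribution margin = $51 - $36 = $15/unit
BEQ = ceil($77746 / $15/unit) = ceil(5183.07) = 5184 units

5184 units


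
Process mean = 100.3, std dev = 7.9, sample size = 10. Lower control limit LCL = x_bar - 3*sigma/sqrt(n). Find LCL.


LCL = 100.3 - 3 * 7.9 / sqrt(10)

92.81


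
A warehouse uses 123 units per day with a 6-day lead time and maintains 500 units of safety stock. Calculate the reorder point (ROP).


Formula: ROP = (Daily Demand * Lead Time) + Safety Stock
Demand during lead time = 123 * 6 = 738 units
ROP = 738 + 500 = 1238 units

1238 units


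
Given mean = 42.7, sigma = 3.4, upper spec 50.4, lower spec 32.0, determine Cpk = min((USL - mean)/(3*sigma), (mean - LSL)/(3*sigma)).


Cpu = (50.4 - 42.7) / (3 * 3.4) = 0.75
Cpl = (42.7 - 32.0) / (3 * 3.4) = 1.05
Cpk = min(0.75, 1.05) = 0.75

0.75


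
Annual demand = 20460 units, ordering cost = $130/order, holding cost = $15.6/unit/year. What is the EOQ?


Formula: EOQ = sqrt(2 * D * S / H)
Numerator: 2 * 20460 * 130 = 5319600
2DS/H = 5319600 / 15.6 = 341000.0
EOQ = sqrt(341000.0) = 584.0 units

584.0 units


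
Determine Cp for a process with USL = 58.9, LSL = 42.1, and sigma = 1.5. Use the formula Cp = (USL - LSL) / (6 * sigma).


Cp = (58.9 - 42.1) / (6 * 1.5)

1.87


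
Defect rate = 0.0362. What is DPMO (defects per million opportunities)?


DPMO = defect_rate * 1000000 = 0.0362 * 1000000

36200


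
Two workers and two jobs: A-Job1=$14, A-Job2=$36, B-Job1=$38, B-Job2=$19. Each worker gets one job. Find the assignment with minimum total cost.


Option 1: A->1 + B->2 = $14 + $19 = $33
Option 2: A->2 + B->1 = $36 + $38 = $74
Min cost = min($33, $74) = $33

$33


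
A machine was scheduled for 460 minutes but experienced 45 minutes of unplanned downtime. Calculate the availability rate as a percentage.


Formula: Availability = (Planned Time - Downtime) / Planned Time * 100
Uptime = 460 - 45 = 415 min
Availability = 415 / 460 * 100 = 90.2%

90.2%


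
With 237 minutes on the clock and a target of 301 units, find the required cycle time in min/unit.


Formula: CT = Available Time / Number of Units
CT = 237 min / 301 units
CT = 0.79 min/unit

0.79 min/unit


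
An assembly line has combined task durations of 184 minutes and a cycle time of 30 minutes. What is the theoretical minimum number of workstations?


Formula: N_min = ceil(Sum of Task Times / Cycle Time)
N_min = ceil(184 min / 30 min) = ceil(6.1333)
N_min = 7 stations

7


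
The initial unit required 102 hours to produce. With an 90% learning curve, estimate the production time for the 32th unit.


Formula: T_n = T_1 * (learning_rate)^(log2(n)) where learning_rate = rate/100
Doublings = log2(32) = 5
T_n = 102 * 0.9^5
T_n = 102 * 0.5905 = 60.2 hours

60.2 hours


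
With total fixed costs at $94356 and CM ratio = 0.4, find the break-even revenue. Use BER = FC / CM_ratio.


Formula: BER = Fixed Costs / Contribution Margin Ratio
BER = $94356 / 0.4
BER = $235890.00 (to the nearest cent)

$235890.00


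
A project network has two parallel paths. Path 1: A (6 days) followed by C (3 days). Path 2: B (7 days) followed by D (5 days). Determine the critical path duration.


Path 1 = 6 + 3 = 9 days
Path 2 = 7 + 5 = 12 days
Duration = max(9, 12) = 12 days

12 days


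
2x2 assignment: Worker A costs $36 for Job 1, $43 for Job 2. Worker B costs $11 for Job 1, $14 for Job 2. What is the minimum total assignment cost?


Option 1: A->1 + B->2 = $36 + $14 = $50
Option 2: A->2 + B->1 = $43 + $11 = $54
Min cost = min($50, $54) = $50

$50


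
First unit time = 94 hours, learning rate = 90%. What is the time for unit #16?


Formula: T_n = T_1 * (learning_rate)^(log2(n)) where learning_rate = rate/100
Doublings = log2(16) = 4
T_n = 94 * 0.9^4
T_n = 94 * 0.6561 = 61.7 hours

61.7 hours


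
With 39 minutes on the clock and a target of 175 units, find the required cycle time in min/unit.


Formula: CT = Available Time / Number of Units
CT = 39 min / 175 units
CT = 0.22 min/unit

0.22 min/unit


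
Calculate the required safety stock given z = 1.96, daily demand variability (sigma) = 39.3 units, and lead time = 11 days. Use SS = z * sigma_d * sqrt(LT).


Formula: SS = z * sigma_d * sqrt(LT)
sqrt(LT) = sqrt(11) = 3.3166
SS = 1.96 * 39.3 * 3.3166
SS = 255.5 units

255.5 units


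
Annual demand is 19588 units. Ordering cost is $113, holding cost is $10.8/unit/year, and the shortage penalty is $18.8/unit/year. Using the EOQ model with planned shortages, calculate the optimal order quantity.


Formula: EOQ* = sqrt(2DS/H) * sqrt((H+P)/P)
Base EOQ = sqrt(2*19588*113/10.8) = 640.23 units
Correction = sqrt((10.8+18.8)/18.8) = 1.25478
EOQ* = 640.23 * 1.25478 = 803.3 units

803.3 units


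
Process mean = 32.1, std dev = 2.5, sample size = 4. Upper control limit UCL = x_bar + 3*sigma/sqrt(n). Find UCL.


UCL = 32.1 + 3 * 2.5 / sqrt(4)

35.85


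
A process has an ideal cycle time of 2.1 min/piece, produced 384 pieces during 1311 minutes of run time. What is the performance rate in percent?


Formula: Performance = (Ideal CT * Total Count) / Run Time * 100
Ideal output time = 2.1 * 384 = 806.4 min
Performance = 806.4 / 1311 * 100 = 61.5%

61.5%


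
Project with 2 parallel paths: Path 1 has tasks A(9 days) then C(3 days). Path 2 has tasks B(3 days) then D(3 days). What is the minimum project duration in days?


Path 1 = 9 + 3 = 12 days
Path 2 = 3 + 3 = 6 days
Duration = max(12, 6) = 12 days

12 days


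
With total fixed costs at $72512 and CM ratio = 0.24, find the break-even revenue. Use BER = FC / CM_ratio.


Formula: BER = Fixed Costs / Contribution Margin Ratio
BER = $72512 / 0.24
BER = $302133.33 (to the nearest cent)

$302133.33


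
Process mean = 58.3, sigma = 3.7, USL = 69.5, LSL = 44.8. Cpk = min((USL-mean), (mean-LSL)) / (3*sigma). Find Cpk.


Cpu = (69.5 - 58.3) / (3 * 3.7) = 1.01
Cpl = (58.3 - 44.8) / (3 * 3.7) = 1.22
Cpk = min(1.01, 1.22) = 1.01

1.01


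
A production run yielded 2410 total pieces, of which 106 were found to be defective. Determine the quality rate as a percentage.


Formula: Quality Rate = Good Pieces / Total Pieces * 100
Good pieces = 2410 - 106 = 2304
QR = 2304 / 2410 * 100 = 95.6%

95.6%


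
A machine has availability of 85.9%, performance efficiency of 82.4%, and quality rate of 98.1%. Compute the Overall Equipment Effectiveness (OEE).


Formula: OEE = Availability * Performance * Quality / 10000
A * P = 85.9% * 82.4% / 100 = 70.78%
OEE = 70.78% * 98.1% / 100 = 69.4%

69.4%


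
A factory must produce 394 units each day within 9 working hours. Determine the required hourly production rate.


Formula: Production Rate = Daily Demand / Available Hours
Rate = 394 units/day / 9 hours/day
Rate = 43.8 units/hour

43.8 units/hour


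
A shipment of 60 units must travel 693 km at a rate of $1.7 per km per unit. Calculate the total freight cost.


TC = dist * cost * units = 693 * 1.7 * 60 = $70686.00

$70686.00


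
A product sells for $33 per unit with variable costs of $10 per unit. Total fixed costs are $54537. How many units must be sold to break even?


Formula: BEQ = Fixed Costs / (Price - Variable Cost)
Contribution margin = $33 - $10 = $23/unit
BEQ = ceil($54537 / $23/unit) = ceil(2371.17) = 2372 units

2372 units


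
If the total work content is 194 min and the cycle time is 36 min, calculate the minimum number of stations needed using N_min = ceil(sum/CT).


Formula: N_min = ceil(Sum of Task Times / Cycle Time)
N_min = ceil(194 min / 36 min) = ceil(5.3889)
N_min = 6 stations

6


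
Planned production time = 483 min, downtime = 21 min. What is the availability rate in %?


Formula: Availability = (Planned Time - Downtime) / Planned Time * 100
Uptime = 483 - 21 = 462 min
Availability = 462 / 483 * 100 = 95.7%

95.7%


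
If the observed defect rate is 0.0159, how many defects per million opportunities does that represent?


DPMO = defect_rate * 1000000 = 0.0159 * 1000000

15900


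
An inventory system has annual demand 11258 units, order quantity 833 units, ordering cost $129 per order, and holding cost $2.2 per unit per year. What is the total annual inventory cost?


TC = 11258/833 * 129 + 833/2 * 2.2

$2659.74


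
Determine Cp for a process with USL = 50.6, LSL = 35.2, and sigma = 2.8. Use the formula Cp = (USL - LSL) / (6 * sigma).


Cp = (50.6 - 35.2) / (6 * 2.8)

0.92


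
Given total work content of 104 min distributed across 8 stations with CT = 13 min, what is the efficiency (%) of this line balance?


Formula: Efficiency = Sum of Task Times / (N_stations * CT) * 100
Total station capacity = 8 stations * 13 min = 104 min
Efficiency = 104 / 104 * 100 = 100.0%

100.0%


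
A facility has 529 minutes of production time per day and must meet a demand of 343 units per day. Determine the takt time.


Formula: Takt Time = Available Production Time / Customer Demand
Takt = 529 min/day / 343 units/day
Takt = 1.54 min/unit

1.54 min/unit


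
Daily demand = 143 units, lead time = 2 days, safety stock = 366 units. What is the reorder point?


Formula: ROP = (Daily Demand * Lead Time) + Safety Stock
Demand during lead time = 143 * 2 = 286 units
ROP = 286 + 366 = 652 units

652 units


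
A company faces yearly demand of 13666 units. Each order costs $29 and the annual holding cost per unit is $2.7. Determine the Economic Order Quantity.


Formula: EOQ = sqrt(2 * D * S / H)
Numerator: 2 * 13666 * 29 = 792628
2DS/H = 792628 / 2.7 = 293565.9
EOQ = sqrt(293565.9) = 541.8 units

541.8 units


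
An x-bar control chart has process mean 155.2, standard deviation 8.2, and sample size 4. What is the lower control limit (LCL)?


LCL = 155.2 - 3 * 8.2 / sqrt(4)

142.9


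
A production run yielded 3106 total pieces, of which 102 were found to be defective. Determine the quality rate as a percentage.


Formula: Quality Rate = Good Pieces / Total Pieces * 100
Good pieces = 3106 - 102 = 3004
QR = 3004 / 3106 * 100 = 96.7%

96.7%


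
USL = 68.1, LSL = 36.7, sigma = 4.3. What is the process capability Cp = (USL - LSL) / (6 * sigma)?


Cp = (68.1 - 36.7) / (6 * 4.3)

1.22


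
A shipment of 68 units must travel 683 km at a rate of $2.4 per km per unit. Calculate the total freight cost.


TC = dist * cost * units = 683 * 2.4 * 68 = $111465.60

$111465.60


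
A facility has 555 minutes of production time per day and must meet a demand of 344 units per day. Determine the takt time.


Formula: Takt Time = Available Production Time / Customer Demand
Takt = 555 min/day / 344 units/day
Takt = 1.61 min/unit

1.61 min/unit


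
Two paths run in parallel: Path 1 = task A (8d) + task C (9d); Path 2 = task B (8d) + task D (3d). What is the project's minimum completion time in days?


Path 1 = 8 + 9 = 17 days
Path 2 = 8 + 3 = 11 days
Duration = max(17, 11) = 17 days

17 days


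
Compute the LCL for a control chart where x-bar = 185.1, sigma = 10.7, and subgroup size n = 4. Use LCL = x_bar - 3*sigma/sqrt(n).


LCL = 185.1 - 3 * 10.7 / sqrt(4)

169.05


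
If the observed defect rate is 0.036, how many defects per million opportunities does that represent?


DPMO = defect_rate * 1000000 = 0.036 * 1000000

36000


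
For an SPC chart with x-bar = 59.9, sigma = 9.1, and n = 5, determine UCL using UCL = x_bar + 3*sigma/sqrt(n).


UCL = 59.9 + 3 * 9.1 / sqrt(5)

72.11


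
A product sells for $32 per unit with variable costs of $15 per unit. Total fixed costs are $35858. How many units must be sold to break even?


Formula: BEQ = Fixed Costs / (Price - Variable Cost)
Contribution margin = $32 - $15 = $17/unit
BEQ = ceil($35858 / $17/unit) = ceil(2109.29) = 2110 units

2110 units


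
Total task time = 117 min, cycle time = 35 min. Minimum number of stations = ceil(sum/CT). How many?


Formula: N_min = ceil(Sum of Task Times / Cycle Time)
N_min = ceil(117 min / 35 min) = ceil(3.3429)
N_min = 4 stations

4


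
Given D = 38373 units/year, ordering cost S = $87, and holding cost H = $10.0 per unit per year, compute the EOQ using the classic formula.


Formula: EOQ = sqrt(2 * D * S / H)
Numerator: 2 * 38373 * 87 = 6676902
2DS/H = 6676902 / 10.0 = 667690.2
EOQ = sqrt(667690.2) = 817.1 units

817.1 units


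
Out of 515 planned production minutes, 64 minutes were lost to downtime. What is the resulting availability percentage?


Formula: Availability = (Planned Time - Downtime) / Planned Time * 100
Uptime = 515 - 64 = 451 min
Availability = 451 / 515 * 100 = 87.6%

87.6%


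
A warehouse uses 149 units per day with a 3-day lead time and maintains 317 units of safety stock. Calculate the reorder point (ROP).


Formula: ROP = (Daily Demand * Lead Time) + Safety Stock
Demand during lead time = 149 * 3 = 447 units
ROP = 447 + 317 = 764 units

764 units


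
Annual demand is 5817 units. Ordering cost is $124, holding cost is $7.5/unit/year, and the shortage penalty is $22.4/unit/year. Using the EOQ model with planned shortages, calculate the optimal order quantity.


Formula: EOQ* = sqrt(2DS/H) * sqrt((H+P)/P)
Base EOQ = sqrt(2*5817*124/7.5) = 438.58 units
Correction = sqrt((7.5+22.4)/22.4) = 1.15534
EOQ* = 438.58 * 1.15534 = 506.7 units

506.7 units


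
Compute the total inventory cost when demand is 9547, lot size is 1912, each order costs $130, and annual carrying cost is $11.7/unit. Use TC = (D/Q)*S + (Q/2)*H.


TC = 9547/1912 * 130 + 1912/2 * 11.7

$11834.32


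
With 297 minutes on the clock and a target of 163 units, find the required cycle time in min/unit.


Formula: CT = Available Time / Number of Units
CT = 297 min / 163 units
CT = 1.82 min/unit

1.82 min/unit


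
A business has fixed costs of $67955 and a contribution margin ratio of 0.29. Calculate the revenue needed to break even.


Formula: BER = Fixed Costs / Contribution Margin Ratio
BER = $67955 / 0.29
BER = $234327.59 (to the nearest cent)

$234327.59


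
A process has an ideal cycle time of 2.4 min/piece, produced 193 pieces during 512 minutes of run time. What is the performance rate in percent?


Formula: Performance = (Ideal CT * Total Count) / Run Time * 100
Ideal output time = 2.4 * 193 = 463.2 min
Performance = 463.2 / 512 * 100 = 90.5%

90.5%


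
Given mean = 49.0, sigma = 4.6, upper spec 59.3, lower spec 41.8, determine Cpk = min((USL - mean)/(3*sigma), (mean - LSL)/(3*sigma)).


Cpu = (59.3 - 49.0) / (3 * 4.6) = 0.75
Cpl = (49.0 - 41.8) / (3 * 4.6) = 0.52
Cpk = min(0.75, 0.52) = 0.52

0.52


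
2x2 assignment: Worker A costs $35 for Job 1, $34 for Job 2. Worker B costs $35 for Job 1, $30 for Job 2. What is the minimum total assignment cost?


Option 1: A->1 + B->2 = $35 + $30 = $65
Option 2: A->2 + B->1 = $34 + $35 = $69
Min cost = min($65, $69) = $65

$65


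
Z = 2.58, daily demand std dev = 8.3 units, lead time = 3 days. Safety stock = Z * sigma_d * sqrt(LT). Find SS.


Formula: SS = z * sigma_d * sqrt(LT)
sqrt(LT) = sqrt(3) = 1.7321
SS = 2.58 * 8.3 * 1.7321
SS = 37.1 units

37.1 units


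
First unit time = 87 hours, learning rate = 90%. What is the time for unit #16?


Formula: T_n = T_1 * (learning_rate)^(log2(n)) where learning_rate = rate/100
Doublings = log2(16) = 4
T_n = 87 * 0.9^4
T_n = 87 * 0.6561 = 57.1 hours

57.1 hours


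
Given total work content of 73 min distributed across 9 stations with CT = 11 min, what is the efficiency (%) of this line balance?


Formula: Efficiency = Sum of Task Times / (N_stations * CT) * 100
Total station capacity = 9 stations * 11 min = 99 min
Efficiency = 73 / 99 * 100 = 73.7%

73.7%


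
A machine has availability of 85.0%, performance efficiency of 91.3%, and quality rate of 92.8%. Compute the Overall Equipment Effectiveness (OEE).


Formula: OEE = Availability * Performance * Quality / 10000
A * P = 85.0% * 91.3% / 100 = 77.61%
OEE = 77.61% * 92.8% / 100 = 72.0%

72.0%


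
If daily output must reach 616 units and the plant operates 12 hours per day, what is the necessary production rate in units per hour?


Formula: Production Rate = Daily Demand / Available Hours
Rate = 616 units/day / 12 hours/day
Rate = 51.3 units/hour

51.3 units/hour


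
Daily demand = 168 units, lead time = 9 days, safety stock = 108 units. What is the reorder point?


Formula: ROP = (Daily Demand * Lead Time) + Safety Stock
Demand during lead time = 168 * 9 = 1512 units
ROP = 1512 + 108 = 1620 units

1620 units


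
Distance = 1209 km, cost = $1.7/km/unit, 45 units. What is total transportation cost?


TC = dist * cost * units = 1209 * 1.7 * 45 = $92488.50

$92488.50


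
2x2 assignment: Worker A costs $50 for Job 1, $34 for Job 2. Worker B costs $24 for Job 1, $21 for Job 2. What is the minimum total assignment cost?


Option 1: A->1 + B->2 = $50 + $21 = $71
Option 2: A->2 + B->1 = $34 + $24 = $58
Min cost = min($71, $58) = $58

$58


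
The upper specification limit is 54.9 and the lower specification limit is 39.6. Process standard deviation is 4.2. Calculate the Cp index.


Cp = (54.9 - 39.6) / (6 * 4.2)

0.61


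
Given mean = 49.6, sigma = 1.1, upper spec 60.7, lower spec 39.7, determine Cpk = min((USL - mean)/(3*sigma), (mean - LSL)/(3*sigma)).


Cpu = (60.7 - 49.6) / (3 * 1.1) = 3.36
Cpl = (49.6 - 39.7) / (3 * 1.1) = 3.0
Cpk = min(3.36, 3.0) = 3.0

3.0


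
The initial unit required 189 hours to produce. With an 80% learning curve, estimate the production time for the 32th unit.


Formula: T_n = T_1 * (learning_rate)^(log2(n)) where learning_rate = rate/100
Doublings = log2(32) = 5
T_n = 189 * 0.8^5
T_n = 189 * 0.3277 = 61.9 hours

61.9 hours


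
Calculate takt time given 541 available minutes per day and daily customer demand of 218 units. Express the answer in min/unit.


Formula: Takt Time = Available Production Time / Customer Demand
Takt = 541 min/day / 218 units/day
Takt = 2.48 min/unit

2.48 min/unit


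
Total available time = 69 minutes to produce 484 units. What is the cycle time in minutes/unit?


Formula: CT = Available Time / Number of Units
CT = 69 min / 484 units
CT = 0.14 min/unit

0.14 min/unit


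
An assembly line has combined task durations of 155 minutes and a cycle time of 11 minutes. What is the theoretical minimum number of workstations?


Formula: N_min = ceil(Sum of Task Times / Cycle Time)
N_min = ceil(155 min / 11 min) = ceil(14.0909)
N_min = 15 stations

15


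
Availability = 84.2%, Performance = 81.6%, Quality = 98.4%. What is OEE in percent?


Formula: OEE = Availability * Performance * Quality / 10000
A * P = 84.2% * 81.6% / 100 = 68.71%
OEE = 68.71% * 98.4% / 100 = 67.6%

67.6%


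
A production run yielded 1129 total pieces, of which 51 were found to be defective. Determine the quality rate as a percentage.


Formula: Quality Rate = Good Pieces / Total Pieces * 100
Good pieces = 1129 - 51 = 1078
QR = 1078 / 1129 * 100 = 95.5%

95.5%


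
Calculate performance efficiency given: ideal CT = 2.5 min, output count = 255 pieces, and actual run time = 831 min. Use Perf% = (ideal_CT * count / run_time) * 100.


Formula: Performance = (Ideal CT * Total Count) / Run Time * 100
Ideal output time = 2.5 * 255 = 637.5 min
Performance = 637.5 / 831 * 100 = 76.7%

76.7%


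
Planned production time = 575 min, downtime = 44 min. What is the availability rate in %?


Formula: Availability = (Planned Time - Downtime) / Planned Time * 100
Uptime = 575 - 44 = 531 min
Availability = 531 / 575 * 100 = 92.3%

92.3%


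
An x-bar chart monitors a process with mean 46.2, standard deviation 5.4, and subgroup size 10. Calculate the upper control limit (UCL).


UCL = 46.2 + 3 * 5.4 / sqrt(10)

51.32


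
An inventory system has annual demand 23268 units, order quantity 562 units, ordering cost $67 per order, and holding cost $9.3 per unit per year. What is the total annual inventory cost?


TC = 23268/562 * 67 + 562/2 * 9.3

$5387.24


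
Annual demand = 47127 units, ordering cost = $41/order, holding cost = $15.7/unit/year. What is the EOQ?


Formula: EOQ = sqrt(2 * D * S / H)
Numerator: 2 * 47127 * 41 = 3864414
2DS/H = 3864414 / 15.7 = 246141.0
EOQ = sqrt(246141.0) = 496.1 units

496.1 units


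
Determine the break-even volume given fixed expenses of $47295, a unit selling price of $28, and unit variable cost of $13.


Formula: BEQ = Fixed Costs / (Price - Variable Cost)
Contribution margin = $28 - $13 = $15/unit
BEQ = ceil($47295 / $15/unit) = ceil(3153.0) = 3153 units

3153 units


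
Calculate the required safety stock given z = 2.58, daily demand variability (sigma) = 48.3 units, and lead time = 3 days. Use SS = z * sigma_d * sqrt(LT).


Formula: SS = z * sigma_d * sqrt(LT)
sqrt(LT) = sqrt(3) = 1.7321
SS = 2.58 * 48.3 * 1.7321
SS = 215.8 units

215.8 units


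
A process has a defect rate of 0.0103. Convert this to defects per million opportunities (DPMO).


DPMO = defect_rate * 1000000 = 0.0103 * 1000000

10300


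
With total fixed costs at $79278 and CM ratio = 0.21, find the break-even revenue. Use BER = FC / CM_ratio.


Formula: BER = Fixed Costs / Contribution Margin Ratio
BER = $79278 / 0.21
BER = $377514.29 (to the nearest cent)

$377514.29


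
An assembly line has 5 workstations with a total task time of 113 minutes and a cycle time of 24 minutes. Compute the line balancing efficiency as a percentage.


Formula: Efficiency = Sum of Task Times / (N_stations * CT) * 100
Total station capacity = 5 stations * 24 min = 120 min
Efficiency = 113 / 120 * 100 = 94.2%

94.2%


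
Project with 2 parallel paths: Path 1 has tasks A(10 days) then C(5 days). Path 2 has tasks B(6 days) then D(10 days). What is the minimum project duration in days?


Path 1 = 10 + 5 = 15 days
Path 2 = 6 + 10 = 16 days
Duration = max(15, 16) = 16 days

16 days
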